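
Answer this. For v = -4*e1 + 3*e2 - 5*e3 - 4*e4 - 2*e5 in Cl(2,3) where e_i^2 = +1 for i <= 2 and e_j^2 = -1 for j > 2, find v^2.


v^2 = sum of c_i^2 * e_i^2
Positive signature terms (e_i^2 = +1): (-4)^2 + 3^2 = 25
Negative signature terms (e_j^2 = -1): (-5)^2 + (-4)^2 + (-2)^2 = 45
v^2 = 25 - 45 = -20


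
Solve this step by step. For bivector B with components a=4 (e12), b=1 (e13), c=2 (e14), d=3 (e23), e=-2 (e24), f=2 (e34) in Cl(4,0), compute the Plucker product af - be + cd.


Plucker relation: af - be + cd
a*f = 4*2 = 8
b*e = 1*(-2) = -2
c*d = 2*3 = 6
af - be + cd = 8 - (-2) + 6
= 16


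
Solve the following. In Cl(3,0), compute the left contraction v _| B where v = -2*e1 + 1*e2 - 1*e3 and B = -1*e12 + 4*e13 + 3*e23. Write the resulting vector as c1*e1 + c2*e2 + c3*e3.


Left contraction v _| B = <vB>_1 (grade-1 part of the geometric product vB).
Using e1_|e12 = e2, e2_|e12 = -e1, e1_|e13 = e3, e3_|e13 = -e1, e2_|e23 = e3, e3_|e23 = -e2:
e1 coeff: -v2*b12 - v3*b13 = -(1)*(-1) - (-1)*(4) = 5
e2 coeff: v1*b12 - v3*b23 = (-2)*(-1) - (-1)*(3) = 5
e3 coeff: v1*b13 + v2*b23 = (-2)*(4) + (1)*(3) = -5
v _| B = 5*e1 + 5*e2 - 5*e3


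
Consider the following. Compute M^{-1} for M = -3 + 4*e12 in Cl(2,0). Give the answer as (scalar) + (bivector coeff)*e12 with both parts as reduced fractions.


M = -3 + 4*e12, where e12^2 = -1.
Since M commutes with its reverse ~M = a - b*e12, M * ~M = a^2 - b^2*e12^2 = a^2 + b^2.
So M^{-1} = ~M / (a^2 + b^2) = (a - b*e12)/(a^2 + b^2).
a^2 + b^2 = 9 + 16 = 25
Scalar part = -3/25 = -3/25
Bivector coeff = -4/25 = -4/25
M^{-1} = -3/25 - 4/25*e12


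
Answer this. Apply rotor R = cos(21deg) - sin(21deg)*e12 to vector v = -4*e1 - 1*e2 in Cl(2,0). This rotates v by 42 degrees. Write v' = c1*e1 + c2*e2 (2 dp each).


Rotor R = cos(21deg) - sin(21deg)*e12
Rotation angle theta = 2 * 21 = 42 degrees
v' = R*v*~R rotates v by theta.
cos(42deg) = 0.7431, sin(42deg) = 0.6691
v'_1 = -4*cos(42deg) - (-1)*sin(42deg)
= -4*0.7431 - (-1)*0.6691
= -2.30
v'_2 = -4*sin(42deg) + (-1)*cos(42deg)
= -4*0.6691 + (-1)*0.7431
= -3.42
v' = -2.30*e1 - 3.42*e2


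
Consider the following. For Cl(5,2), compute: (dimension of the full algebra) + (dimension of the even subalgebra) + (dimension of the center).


n = 5 + 2 = 7
Total dim = 2^7 = 128
Even subalgebra dim = 2^6 = 64
n is odd, so center dim = 2
Sum = 128 + 64 + 2 = 194


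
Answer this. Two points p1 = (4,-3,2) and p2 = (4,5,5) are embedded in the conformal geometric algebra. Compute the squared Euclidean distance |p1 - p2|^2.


p1 - p2 = (0, -8, -3)
|p1 - p2|^2 = 0^2 + (-8)^2 + (-3)^2
= 0 + 64 + 9
= 73


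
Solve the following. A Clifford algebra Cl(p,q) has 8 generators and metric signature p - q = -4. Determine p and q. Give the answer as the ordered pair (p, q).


We need p + q = 8 and p - q = -4.
Adding: 2p = 8 + (-4) = 4, so p = 2.
Then q = 8 - 2 = 6.
(p, q) = (2, 6)


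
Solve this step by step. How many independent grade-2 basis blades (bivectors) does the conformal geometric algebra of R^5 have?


The conformal model of R^5 uses Cl(6,1) with m = 5 + 2 = 7 generators.
Number of grade-2 blades = C(m, 2) = C(7, 2)
= 7*6/2 = 21


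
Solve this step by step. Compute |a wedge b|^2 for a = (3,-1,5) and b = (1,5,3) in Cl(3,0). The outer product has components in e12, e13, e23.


a wedge b = (a1*b2 - a2*b1)*e12 + (a1*b3 - a3*b1)*e13 + (a2*b3 - a3*b2)*e23
e12 coeff: 3*5 - (-1)*1 = 15 - (-1) = 16
e13 coeff: 3*3 - 5*1 = 9 - 5 = 4
e23 coeff: (-1)*3 - 5*5 = -3 - 25 = -28
|a wedge b|^2 = 16^2 + 4^2 + (-28)^2
= 256 + 16 + 784
= 1056


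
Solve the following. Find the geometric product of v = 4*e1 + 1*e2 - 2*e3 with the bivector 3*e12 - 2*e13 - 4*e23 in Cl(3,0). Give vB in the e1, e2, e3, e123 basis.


vB has grade-1 (vector) and grade-3 (trivector) parts: vB = (v _| B) + (v ^ B).
Vector part <vB>_1:
  e1: -v2*b12 - v3*b13 = -(1)*(3) - (-2)*(-2) = -7
  e2: v1*b12 - v3*b23 = (4)*(3) - (-2)*(-4) = 4
  e3: v1*b13 + v2*b23 = (4)*(-2) + (1)*(-4) = -12
Trivector part <vB>_3:
  e123: v1*b23 - v2*b13 + v3*b12 = (4)*(-4) - (1)*(-2) + (-2)*(3) = -20
vB = -7*e1 + 4*e2 - 12*e3 - 20*e123


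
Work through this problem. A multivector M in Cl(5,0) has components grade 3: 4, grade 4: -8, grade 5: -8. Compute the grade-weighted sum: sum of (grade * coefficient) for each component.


Grade-weighted sum = sum of grade_k * coefficient_k
3*4 = 12
4*(-8) = -32
5*(-8) = -40
Total = 12 + (-32) + (-40) = -60


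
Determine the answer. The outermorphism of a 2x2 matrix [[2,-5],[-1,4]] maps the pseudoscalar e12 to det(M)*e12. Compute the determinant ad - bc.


The outermorphism of a linear map f sends e1^e2 to f(e1)^f(e2).
f(e1) = 2*e1 - 1*e2
f(e2) = -5*e1 + 4*e2
f(e1) ^ f(e2) = (2*e1 - 1*e2) ^ (-5*e1 + 4*e2)
= 2*4*e12 + (-1)*(-5)*e21
= (8 - 5)*e12
= 3*e12
Coefficient = 3


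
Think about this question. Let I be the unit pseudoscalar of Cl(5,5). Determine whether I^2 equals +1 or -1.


The pseudoscalar I = e1...e_n (product of all n generators) of Cl(p,q) satisfies I^2 = (-1)^(q + n(n-1)/2).
p = 5, q = 5, n = p + q = 10
n(n-1)/2 = 10 * 9 / 2 = 45
Exponent = q + n(n-1)/2 = 5 + 45 = 50
I^2 = (-1)^50 = +1


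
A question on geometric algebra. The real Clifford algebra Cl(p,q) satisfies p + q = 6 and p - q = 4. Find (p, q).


We need p + q = 6 and p - q = 4.
Adding: 2p = 6 + 4 = 10, so p = 5.
Then q = 6 - 5 = 1.
(p, q) = (5, 1)


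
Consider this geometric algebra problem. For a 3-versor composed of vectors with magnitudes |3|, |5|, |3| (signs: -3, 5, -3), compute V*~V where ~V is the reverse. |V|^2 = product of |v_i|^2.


Each vector v_i has |v_i|^2 = s_i^2
Squared scales: (-3)^2 = 9, 5^2 = 25, (-3)^2 = 9
|V|^2 = 9 * 25 * 9
= 2025


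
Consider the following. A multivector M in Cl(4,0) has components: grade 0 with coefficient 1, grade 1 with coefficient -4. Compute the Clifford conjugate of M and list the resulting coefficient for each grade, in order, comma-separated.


Clifford conjugate sign for grade k: (-1)^(k(k+1)/2)
Grade 0: (-1)^(0*1/2) = (-1)^0 = 1, coeff 1 -> 1
Grade 1: (-1)^(1*2/2) = (-1)^1 = -1, coeff -4 -> 4
Conjugated coefficients: 1, 4


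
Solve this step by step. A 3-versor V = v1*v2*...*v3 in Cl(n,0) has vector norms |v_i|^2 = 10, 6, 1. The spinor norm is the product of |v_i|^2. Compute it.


Spinor norm N(V) = |v1|^2 * |v2|^2 * ... * |v3|^2
= 10 * 6 * 1
Running product: 10, 60, 60
N(V) = 60


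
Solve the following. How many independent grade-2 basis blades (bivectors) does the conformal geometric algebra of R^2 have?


The conformal model of R^2 uses Cl(3,1) with m = 2 + 2 = 4 generators.
Number of grade-2 blades = C(m, 2) = C(4, 2)
= 4*3/2 = 6


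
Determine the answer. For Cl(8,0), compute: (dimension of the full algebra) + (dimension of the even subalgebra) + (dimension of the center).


n = 8 + 0 = 8
Total dim = 2^8 = 256
Even subalgebra dim = 2^7 = 128
n is even, so center dim = 1
Sum = 256 + 128 + 1 = 385


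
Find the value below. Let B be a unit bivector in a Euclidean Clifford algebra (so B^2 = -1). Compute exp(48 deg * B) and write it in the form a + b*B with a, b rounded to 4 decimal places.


For a unit bivector B with B^2 = -1, the exponential series gives
e^(theta*B) = cos(theta) + sin(theta)*B (the GA analogue of Euler's formula).
theta = 48 degrees = 0.837758 rad
cos(48 deg) = 0.6691
sin(48 deg) = 0.7431
exp(theta*B) = 0.6691 + 0.7431*B


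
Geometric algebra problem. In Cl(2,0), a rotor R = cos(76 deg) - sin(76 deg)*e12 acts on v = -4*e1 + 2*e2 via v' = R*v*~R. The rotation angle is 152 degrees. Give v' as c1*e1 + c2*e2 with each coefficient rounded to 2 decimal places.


Rotor R = cos(76deg) - sin(76deg)*e12
Rotation angle theta = 2 * 76 = 152 degrees
v' = R*v*~R rotates v by theta.
cos(152deg) = -0.8829, sin(152deg) = 0.4695
v'_1 = -4*cos(152deg) - 2*sin(152deg)
= -4*(-0.8829) - 2*0.4695
= 2.59
v'_2 = -4*sin(152deg) + 2*cos(152deg)
= -4*0.4695 + 2*(-0.8829)
= -3.64
v' = 2.59*e1 - 3.64*e2


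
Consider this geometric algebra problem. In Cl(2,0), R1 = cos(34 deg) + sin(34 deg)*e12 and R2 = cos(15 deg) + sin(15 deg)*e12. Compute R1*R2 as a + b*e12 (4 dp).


Same-plane rotors commute and their half-angles add:
R1*R2 = cos(a1 + a2) + sin(a1 + a2)*e12.
a1 + a2 = 34 + 15 = 49 deg
cos(49 deg) = 0.6561
sin(49 deg) = 0.7547
R1*R2 = 0.6561 + 0.7547*e12


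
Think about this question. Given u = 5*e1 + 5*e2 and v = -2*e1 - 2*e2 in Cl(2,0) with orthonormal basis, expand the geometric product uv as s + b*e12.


Expand: (5*e1 + 5*e2)(-2*e1 - 2*e2)
= 5*(-2)*e1e1 + 5*(-2)*e1e2 + 5*(-2)*e2e1 + 5*(-2)*e2e2
Using e1^2 = e2^2 = 1, e2e1 = -e1e2:
Scalar part s = 5*(-2) + 5*(-2) = -10 + (-10) = -20
Bivector part b = 5*(-2) - 5*(-2) = -10 - (-10) = 0
uv = -20 + 0*e12


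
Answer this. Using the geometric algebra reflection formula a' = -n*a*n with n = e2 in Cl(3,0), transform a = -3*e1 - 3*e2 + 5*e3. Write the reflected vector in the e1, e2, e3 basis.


Reflection formula: a' = -n*a*n, with n = e2 (unit vector, n^2 = 1).
For reflection through hyperplane perp to e2:
The component along e2 flips sign, others stay.
a = (-3, -3, 5)
a' = (-3, 3, 5)
a' = -3*e1 + 3*e2 + 5*e3


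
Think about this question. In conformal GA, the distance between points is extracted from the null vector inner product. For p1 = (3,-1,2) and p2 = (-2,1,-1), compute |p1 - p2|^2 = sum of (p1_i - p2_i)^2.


p1 - p2 = (5, -2, 3)
|p1 - p2|^2 = 5^2 + (-2)^2 + 3^2
= 25 + 4 + 9
= 38


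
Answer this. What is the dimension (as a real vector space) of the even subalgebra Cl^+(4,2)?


Even subalgebra dimension = 2^(n-1)
n = 4 + 2 = 6
2^(6 - 1) = 2^5 = 32
Verification: sum of C(6,k) for even k = 1 + 15 + 15 + 1 = 32
Result = 32


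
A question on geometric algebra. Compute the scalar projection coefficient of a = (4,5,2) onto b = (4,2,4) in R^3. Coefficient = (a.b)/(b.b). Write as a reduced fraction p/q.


Projection coefficient = (a . b) / (b . b)
a . b = 4*4 + 5*2 + 2*4
= 16 + 10 + 8 = 34
b . b = 4^2 + 2^2 + 4^2
= 16 + 4 + 16 = 36
Coefficient = 34/36
In lowest terms: 17/18


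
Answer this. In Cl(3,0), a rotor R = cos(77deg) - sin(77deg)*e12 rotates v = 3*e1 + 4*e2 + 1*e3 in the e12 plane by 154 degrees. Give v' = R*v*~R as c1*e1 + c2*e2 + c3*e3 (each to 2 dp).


Rotor R = cos(77deg) - sin(77deg)*e12
Rotation angle theta = 2 * 77 = 154 degrees in the e12 plane (e1 -> e2).
The component perpendicular to the plane (e3) is invariant: v'_3 = v3 = 1.00
cos(154deg) = -0.8988, sin(154deg) = 0.4384
v'_1 = v1*cos(theta) - v2*sin(theta) = 3*(-0.8988) - 4*0.4384 = -4.45
v'_2 = v1*sin(theta) + v2*cos(theta) = 3*0.4384 + 4*(-0.8988) = -2.28
v' = -4.45*e1 - 2.28*e2 + 1.00*e3


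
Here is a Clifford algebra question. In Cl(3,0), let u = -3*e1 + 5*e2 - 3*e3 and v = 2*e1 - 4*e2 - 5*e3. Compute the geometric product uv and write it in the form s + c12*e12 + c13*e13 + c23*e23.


In Cl(3,0): e_i^2 = 1, e_ie_j = -e_je_i for i != j.
Scalar part = u . v = (-3)*2 + 5*(-4) + (-3)*(-5)
= -6 + (-20) + 15 = -11
e12 coeff = (-3)*(-4) - 5*2 = 12 - 10 = 2
e13 coeff = (-3)*(-5) - (-3)*2 = 15 - (-6) = 21
e23 coeff = 5*(-5) - (-3)*(-4) = -25 - 12 = -37
uv = -11 + 2*e12 + 21*e13 - 37*e23


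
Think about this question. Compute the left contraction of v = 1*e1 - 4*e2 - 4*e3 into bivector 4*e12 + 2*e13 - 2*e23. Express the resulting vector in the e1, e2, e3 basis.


Left contraction v _| B = <vB>_1 (grade-1 part of the geometric product vB).
Using e1_|e12 = e2, e2_|e12 = -e1, e1_|e13 = e3, e3_|e13 = -e1, e2_|e23 = e3, e3_|e23 = -e2:
e1 coeff: -v2*b12 - v3*b13 = -(-4)*(4) - (-4)*(2) = 24
e2 coeff: v1*b12 - v3*b23 = (1)*(4) - (-4)*(-2) = -4
e3 coeff: v1*b13 + v2*b23 = (1)*(2) + (-4)*(-2) = 10
v _| B = 24*e1 - 4*e2 + 10*e3


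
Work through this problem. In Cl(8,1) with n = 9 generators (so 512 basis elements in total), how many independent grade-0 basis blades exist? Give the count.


Number of grade-k basis blades in Cl(p,q) with n = p + q is C(n, k).
n = 8 + 1 = 9
C(9, 0) = 9! / (0! * 9!)
= 362880 / (1 * 362880)
= 1


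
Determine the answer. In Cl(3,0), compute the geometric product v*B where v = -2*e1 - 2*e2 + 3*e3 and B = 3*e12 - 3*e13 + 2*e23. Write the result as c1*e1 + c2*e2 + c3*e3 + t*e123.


vB has grade-1 (vector) and grade-3 (trivector) parts: vB = (v _| B) + (v ^ B).
Vector part <vB>_1:
  e1: -v2*b12 - v3*b13 = -(-2)*(3) - (3)*(-3) = 15
  e2: v1*b12 - v3*b23 = (-2)*(3) - (3)*(2) = -12
  e3: v1*b13 + v2*b23 = (-2)*(-3) + (-2)*(2) = 2
Trivector part <vB>_3:
  e123: v1*b23 - v2*b13 + v3*b12 = (-2)*(2) - (-2)*(-3) + (3)*(3) = -1
vB = 15*e1 - 12*e2 + 2*e3 - 1*e123


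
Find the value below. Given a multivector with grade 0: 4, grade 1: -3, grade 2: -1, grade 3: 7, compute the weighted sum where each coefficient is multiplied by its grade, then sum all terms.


Grade-weighted sum = sum of grade_k * coefficient_k
0*4 = 0
1*(-3) = -3
2*(-1) = -2
3*7 = 21
Total = 0 + (-3) + (-2) + 21 = 16


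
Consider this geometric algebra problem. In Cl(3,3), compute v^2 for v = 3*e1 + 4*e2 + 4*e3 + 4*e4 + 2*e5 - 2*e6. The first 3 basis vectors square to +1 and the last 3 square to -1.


v^2 = sum of c_i^2 * e_i^2
Positive signature terms (e_i^2 = +1): 3^2 + 4^2 + 4^2 = 41
Negative signature terms (e_j^2 = -1): 4^2 + 2^2 + (-2)^2 = 24
v^2 = 41 - 24 = 17


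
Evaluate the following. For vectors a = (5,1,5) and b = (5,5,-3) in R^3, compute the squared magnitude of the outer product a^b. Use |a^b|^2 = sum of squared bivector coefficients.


a wedge b = (a1*b2 - a2*b1)*e12 + (a1*b3 - a3*b1)*e13 + (a2*b3 - a3*b2)*e23
e12 coeff: 5*5 - 1*5 = 25 - 5 = 20
e13 coeff: 5*(-3) - 5*5 = -15 - 25 = -40
e23 coeff: 1*(-3) - 5*5 = -3 - 25 = -28
|a wedge b|^2 = 20^2 + (-40)^2 + (-28)^2
= 400 + 1600 + 784
= 2784


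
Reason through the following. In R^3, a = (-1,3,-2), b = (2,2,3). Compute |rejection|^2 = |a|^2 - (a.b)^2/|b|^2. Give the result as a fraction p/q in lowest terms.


|a|^2 = (-1)^2 + 3^2 + (-2)^2 = 14
|b|^2 = 2^2 + 2^2 + 3^2 = 17
a . b = (-1)*2 + 3*2 + (-2)*3 = -2
(a.b)^2 = (-2)^2 = 4
|rej|^2 = 14 - 4/17
= (238 - 4)/17
= 234/17
In lowest terms: 234/17


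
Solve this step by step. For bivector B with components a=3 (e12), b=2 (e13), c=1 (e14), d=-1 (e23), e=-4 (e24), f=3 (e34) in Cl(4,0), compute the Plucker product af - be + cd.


Plucker relation: af - be + cd
a*f = 3*3 = 9
b*e = 2*(-4) = -8
c*d = 1*(-1) = -1
af - be + cd = 9 - (-8) + (-1)
= 16


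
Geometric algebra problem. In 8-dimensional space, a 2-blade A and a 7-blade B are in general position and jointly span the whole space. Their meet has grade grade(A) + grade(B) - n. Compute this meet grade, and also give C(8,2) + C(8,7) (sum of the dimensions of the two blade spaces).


Meet grade = grade(A) + grade(B) - n
= 2 + 7 - 8 = 1
C(8,2) = 28
C(8,7) = 8
dim_A + dim_B = 28 + 8 = 36


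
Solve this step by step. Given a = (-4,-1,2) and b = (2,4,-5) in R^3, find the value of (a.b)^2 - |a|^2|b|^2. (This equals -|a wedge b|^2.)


a . b = (-4)*2 + (-1)*4 + 2*(-5)
= -8 + (-4) + (-10) = -22
|a|^2 = (-4)^2 + (-1)^2 + 2^2 = 21
|b|^2 = 2^2 + 4^2 + (-5)^2 = 45
(a.b)^2 = (-22)^2 = 484
|a|^2 * |b|^2 = 21 * 45 = 945
Result = 484 - 945 = -461


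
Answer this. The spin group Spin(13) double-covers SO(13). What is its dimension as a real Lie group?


Spin(n) double-covers SO(n); both have Lie algebra so(n) of dimension n(n-1)/2.
n = 13
n(n-1) = 13 * 12 = 156
dim Spin(13) = 156/2 = 78


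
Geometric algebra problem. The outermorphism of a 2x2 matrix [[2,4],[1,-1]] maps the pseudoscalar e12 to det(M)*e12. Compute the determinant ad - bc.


The outermorphism of a linear map f sends e1^e2 to f(e1)^f(e2).
f(e1) = 2*e1 + 1*e2
f(e2) = 4*e1 - 1*e2
f(e1) ^ f(e2) = (2*e1 + 1*e2) ^ (4*e1 - 1*e2)
= 2*(-1)*e12 + 1*4*e21
= (-2 - 4)*e12
= -6*e12
Coefficient = -6


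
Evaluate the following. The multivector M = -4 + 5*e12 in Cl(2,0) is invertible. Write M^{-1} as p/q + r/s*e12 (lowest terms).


M = -4 + 5*e12, where e12^2 = -1.
Since M commutes with its reverse ~M = a - b*e12, M * ~M = a^2 - b^2*e12^2 = a^2 + b^2.
So M^{-1} = ~M / (a^2 + b^2) = (a - b*e12)/(a^2 + b^2).
a^2 + b^2 = 16 + 25 = 41
Scalar part = -4/41 = -4/41
Bivector coeff = -5/41 = -5/41
M^{-1} = -4/41 - 5/41*e12


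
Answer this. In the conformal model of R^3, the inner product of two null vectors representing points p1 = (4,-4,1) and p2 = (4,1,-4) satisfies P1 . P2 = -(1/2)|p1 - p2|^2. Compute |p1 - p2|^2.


p1 - p2 = (0, -5, 5)
|p1 - p2|^2 = 0^2 + (-5)^2 + 5^2
= 0 + 25 + 25
= 50


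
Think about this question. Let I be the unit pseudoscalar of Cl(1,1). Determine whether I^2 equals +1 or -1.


The pseudoscalar I = e1...e_n (product of all n generators) of Cl(p,q) satisfies I^2 = (-1)^(q + n(n-1)/2).
p = 1, q = 1, n = p + q = 2
n(n-1)/2 = 2 * 1 / 2 = 1
Exponent = q + n(n-1)/2 = 1 + 1 = 2
I^2 = (-1)^2 = +1


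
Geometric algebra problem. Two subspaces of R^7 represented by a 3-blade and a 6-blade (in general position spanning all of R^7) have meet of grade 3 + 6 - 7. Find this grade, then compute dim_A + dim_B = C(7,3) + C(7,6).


Meet grade = grade(A) + grade(B) - n
= 3 + 6 - 7 = 2
C(7,3) = 35
C(7,6) = 7
dim_A + dim_B = 35 + 7 = 42


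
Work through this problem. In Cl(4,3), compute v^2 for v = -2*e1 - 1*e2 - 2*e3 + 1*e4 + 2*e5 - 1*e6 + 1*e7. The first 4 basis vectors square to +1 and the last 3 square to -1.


v^2 = sum of c_i^2 * e_i^2
Positive signature terms (e_i^2 = +1): (-2)^2 + (-1)^2 + (-2)^2 + 1^2 = 10
Negative signature terms (e_j^2 = -1): 2^2 + (-1)^2 + 1^2 = 6
v^2 = 10 - 6 = 4


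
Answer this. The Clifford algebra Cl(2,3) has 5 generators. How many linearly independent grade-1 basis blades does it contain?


Number of grade-k basis blades in Cl(p,q) with n = p + q is C(n, k).
n = 2 + 3 = 5
C(5, 1) = 5! / (1! * 4!)
= 120 / (1 * 24)
= 5


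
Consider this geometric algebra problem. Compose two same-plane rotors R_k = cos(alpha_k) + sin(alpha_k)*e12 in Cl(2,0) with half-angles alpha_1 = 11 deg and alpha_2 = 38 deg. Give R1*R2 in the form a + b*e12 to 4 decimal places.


Same-plane rotors commute and their half-angles add:
R1*R2 = cos(a1 + a2) + sin(a1 + a2)*e12.
a1 + a2 = 11 + 38 = 49 deg
cos(49 deg) = 0.6561
sin(49 deg) = 0.7547
R1*R2 = 0.6561 + 0.7547*e12


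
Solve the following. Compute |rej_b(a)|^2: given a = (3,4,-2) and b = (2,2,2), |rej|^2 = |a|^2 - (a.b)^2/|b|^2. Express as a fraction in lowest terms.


|a|^2 = 3^2 + 4^2 + (-2)^2 = 29
|b|^2 = 2^2 + 2^2 + 2^2 = 12
a . b = 3*2 + 4*2 + (-2)*2 = 10
(a.b)^2 = 10^2 = 100
|rej|^2 = 29 - 100/12
= (348 - 100)/12
= 248/12
In lowest terms: 62/3


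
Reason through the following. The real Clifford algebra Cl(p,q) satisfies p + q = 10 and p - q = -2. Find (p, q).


We need p + q = 10 and p - q = -2.
Adding: 2p = 10 + (-2) = 8, so p = 4.
Then q = 10 - 4 = 6.
(p, q) = (4, 6)


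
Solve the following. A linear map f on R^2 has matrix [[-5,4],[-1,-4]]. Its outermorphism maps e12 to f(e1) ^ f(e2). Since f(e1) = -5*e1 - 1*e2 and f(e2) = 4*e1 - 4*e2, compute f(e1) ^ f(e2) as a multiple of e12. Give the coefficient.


The outermorphism of a linear map f sends e1^e2 to f(e1)^f(e2).
f(e1) = -5*e1 - 1*e2
f(e2) = 4*e1 - 4*e2
f(e1) ^ f(e2) = (-5*e1 - 1*e2) ^ (4*e1 - 4*e2)
= (-5)*(-4)*e12 + (-1)*4*e21
= (20 - (-4))*e12
= 24*e12
Coefficient = 24


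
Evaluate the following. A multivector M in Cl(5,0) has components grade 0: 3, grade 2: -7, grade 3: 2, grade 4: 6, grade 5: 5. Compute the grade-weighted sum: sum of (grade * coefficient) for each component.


Grade-weighted sum = sum of grade_k * coefficient_k
0*3 = 0
2*(-7) = -14
3*2 = 6
4*6 = 24
5*5 = 25
Total = 0 + (-14) + 6 + 24 + 25 = 41


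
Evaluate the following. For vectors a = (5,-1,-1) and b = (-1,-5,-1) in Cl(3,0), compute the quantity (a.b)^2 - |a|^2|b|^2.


a . b = 5*(-1) + (-1)*(-5) + (-1)*(-1)
= -5 + 5 + 1 = 1
|a|^2 = 5^2 + (-1)^2 + (-1)^2 = 27
|b|^2 = (-1)^2 + (-5)^2 + (-1)^2 = 27
(a.b)^2 = 1^2 = 1
|a|^2 * |b|^2 = 27 * 27 = 729
Result = 1 - 729 = -728


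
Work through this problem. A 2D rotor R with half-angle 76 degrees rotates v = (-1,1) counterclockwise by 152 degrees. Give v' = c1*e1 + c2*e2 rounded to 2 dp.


Rotor R = cos(76deg) - sin(76deg)*e12
Rotation angle theta = 2 * 76 = 152 degrees
v' = R*v*~R rotates v by theta.
cos(152deg) = -0.8829, sin(152deg) = 0.4695
v'_1 = -1*cos(152deg) - 1*sin(152deg)
= -1*(-0.8829) - 1*0.4695
= 0.41
v'_2 = -1*sin(152deg) + 1*cos(152deg)
= -1*0.4695 + 1*(-0.8829)
= -1.35
v' = 0.41*e1 - 1.35*e2


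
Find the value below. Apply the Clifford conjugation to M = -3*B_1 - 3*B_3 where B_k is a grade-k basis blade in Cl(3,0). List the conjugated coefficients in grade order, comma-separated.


Clifford conjugate sign for grade k: (-1)^(k(k+1)/2)
Grade 1: (-1)^(1*2/2) = (-1)^1 = -1, coeff -3 -> 3
Grade 3: (-1)^(3*4/2) = (-1)^6 = 1, coeff -3 -> -3
Conjugated coefficients: 3, -3


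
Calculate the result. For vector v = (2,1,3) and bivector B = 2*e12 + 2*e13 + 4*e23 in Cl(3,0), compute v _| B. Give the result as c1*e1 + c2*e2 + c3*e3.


Left contraction v _| B = <vB>_1 (grade-1 part of the geometric product vB).
Using e1_|e12 = e2, e2_|e12 = -e1, e1_|e13 = e3, e3_|e13 = -e1, e2_|e23 = e3, e3_|e23 = -e2:
e1 coeff: -v2*b12 - v3*b13 = -(1)*(2) - (3)*(2) = -8
e2 coeff: v1*b12 - v3*b23 = (2)*(2) - (3)*(4) = -8
e3 coeff: v1*b13 + v2*b23 = (2)*(2) + (1)*(4) = 8
v _| B = -8*e1 - 8*e2 + 8*e3


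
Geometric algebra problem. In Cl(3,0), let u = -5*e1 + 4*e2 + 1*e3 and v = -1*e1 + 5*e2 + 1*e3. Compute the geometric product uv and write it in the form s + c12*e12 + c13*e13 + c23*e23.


In Cl(3,0): e_i^2 = 1, e_ie_j = -e_je_i for i != j.
Scalar part = u . v = (-5)*(-1) + 4*5 + 1*1
= 5 + 20 + 1 = 26
e12 coeff = (-5)*5 - 4*(-1) = -25 - (-4) = -21
e13 coeff = (-5)*1 - 1*(-1) = -5 - (-1) = -4
e23 coeff = 4*1 - 1*5 = 4 - 5 = -1
uv = 26 - 21*e12 - 4*e13 - 1*e23


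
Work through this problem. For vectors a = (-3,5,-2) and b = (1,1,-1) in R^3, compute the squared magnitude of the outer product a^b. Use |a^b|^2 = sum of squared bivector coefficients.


a wedge b = (a1*b2 - a2*b1)*e12 + (a1*b3 - a3*b1)*e13 + (a2*b3 - a3*b2)*e23
e12 coeff: (-3)*1 - 5*1 = -3 - 5 = -8
e13 coeff: (-3)*(-1) - (-2)*1 = 3 - (-2) = 5
e23 coeff: 5*(-1) - (-2)*1 = -5 - (-2) = -3
|a wedge b|^2 = (-8)^2 + 5^2 + (-3)^2
= 64 + 25 + 9
= 98


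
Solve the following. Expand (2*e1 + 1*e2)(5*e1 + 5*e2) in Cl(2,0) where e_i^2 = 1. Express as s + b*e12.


Expand: (2*e1 + 1*e2)(5*e1 + 5*e2)
= 2*5*e1e1 + 2*5*e1e2 + 1*5*e2e1 + 1*5*e2e2
Using e1^2 = e2^2 = 1, e2e1 = -e1e2:
Scalar part s = 2*5 + 1*5 = 10 + 5 = 15
Bivector part b = 2*5 - 1*5 = 10 - 5 = 5
uv = 15 + 5*e12


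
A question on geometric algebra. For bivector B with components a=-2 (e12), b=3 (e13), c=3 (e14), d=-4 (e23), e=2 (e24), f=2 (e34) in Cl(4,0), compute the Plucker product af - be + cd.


Plucker relation: af - be + cd
a*f = (-2)*2 = -4
b*e = 3*2 = 6
c*d = 3*(-4) = -12
af - be + cd = -4 - 6 + (-12)
= -22


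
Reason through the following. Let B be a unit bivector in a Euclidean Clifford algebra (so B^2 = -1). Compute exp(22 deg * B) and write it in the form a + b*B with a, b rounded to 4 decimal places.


For a unit bivector B with B^2 = -1, the exponential series gives
e^(theta*B) = cos(theta) + sin(theta)*B (the GA analogue of Euler's formula).
theta = 22 degrees = 0.383972 rad
cos(22 deg) = 0.9272
sin(22 deg) = 0.3746
exp(theta*B) = 0.9272 + 0.3746*B


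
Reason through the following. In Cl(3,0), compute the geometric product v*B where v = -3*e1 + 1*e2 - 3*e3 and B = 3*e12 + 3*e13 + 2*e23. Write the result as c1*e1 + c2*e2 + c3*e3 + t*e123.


vB has grade-1 (vector) and grade-3 (trivector) parts: vB = (v _| B) + (v ^ B).
Vector part <vB>_1:
  e1: -v2*b12 - v3*b13 = -(1)*(3) - (-3)*(3) = 6
  e2: v1*b12 - v3*b23 = (-3)*(3) - (-3)*(2) = -3
  e3: v1*b13 + v2*b23 = (-3)*(3) + (1)*(2) = -7
Trivector part <vB>_3:
  e123: v1*b23 - v2*b13 + v3*b12 = (-3)*(2) - (1)*(3) + (-3)*(3) = -18
vB = 6*e1 - 3*e2 - 7*e3 - 18*e123


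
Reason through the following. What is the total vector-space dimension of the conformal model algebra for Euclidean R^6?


The conformal model of R^6 uses Cl(7,1): the 6 Euclidean generators plus two extra orthogonal generators e+ (e+^2 = +1) and e- (e-^2 = -1), from which the null vectors e0, einf are built.
Number of generators m = 6 + 2 = 8.
dim Cl(p,q) = 2^m = 2^8 = 256


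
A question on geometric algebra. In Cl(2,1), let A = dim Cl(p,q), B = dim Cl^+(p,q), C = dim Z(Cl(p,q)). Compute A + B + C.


n = 2 + 1 = 3
Total dim = 2^3 = 8
Even subalgebra dim = 2^2 = 4
n is odd, so center dim = 2
Sum = 8 + 4 + 2 = 14


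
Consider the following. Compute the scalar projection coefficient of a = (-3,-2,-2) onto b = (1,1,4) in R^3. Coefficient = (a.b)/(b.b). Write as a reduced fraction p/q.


Projection coefficient = (a . b) / (b . b)
a . b = (-3)*1 + (-2)*1 + (-2)*4
= -3 + (-2) + (-8) = -13
b . b = 1^2 + 1^2 + 4^2
= 1 + 1 + 16 = 18
Coefficient = -13/18
In lowest terms: -13/18


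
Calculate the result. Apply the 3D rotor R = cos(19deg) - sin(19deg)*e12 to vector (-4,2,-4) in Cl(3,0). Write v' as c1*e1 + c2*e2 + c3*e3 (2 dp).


Rotor R = cos(19deg) - sin(19deg)*e12
Rotation angle theta = 2 * 19 = 38 degrees in the e12 plane (e1 -> e2).
The component perpendicular to the plane (e3) is invariant: v'_3 = v3 = -4.00
cos(38deg) = 0.7880, sin(38deg) = 0.6157
v'_1 = v1*cos(theta) - v2*sin(theta) = -4*0.7880 - 2*0.6157 = -4.38
v'_2 = v1*sin(theta) + v2*cos(theta) = -4*0.6157 + 2*0.7880 = -0.89
v' = -4.38*e1 - 0.89*e2 - 4.00*e3


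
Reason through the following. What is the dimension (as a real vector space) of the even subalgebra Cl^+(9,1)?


Even subalgebra dimension = 2^(n-1)
n = 9 + 1 = 10
2^(10 - 1) = 2^9 = 512
Verification: sum of C(10,k) for even k = 1 + 45 + 210 + 210 + 45 + 1 = 512
Result = 512


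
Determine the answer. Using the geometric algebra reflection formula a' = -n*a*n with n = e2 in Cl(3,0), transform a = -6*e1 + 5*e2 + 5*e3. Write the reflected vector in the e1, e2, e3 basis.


Reflection formula: a' = -n*a*n, with n = e2 (unit vector, n^2 = 1).
For reflection through hyperplane perp to e2:
The component along e2 flips sign, others stay.
a = (-6, 5, 5)
a' = (-6, -5, 5)
a' = -6*e1 - 5*e2 + 5*e3


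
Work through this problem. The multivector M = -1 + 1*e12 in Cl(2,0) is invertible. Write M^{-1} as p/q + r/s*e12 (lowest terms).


M = -1 + 1*e12, where e12^2 = -1.
Since M commutes with its reverse ~M = a - b*e12, M * ~M = a^2 - b^2*e12^2 = a^2 + b^2.
So M^{-1} = ~M / (a^2 + b^2) = (a - b*e12)/(a^2 + b^2).
a^2 + b^2 = 1 + 1 = 2
Scalar part = -1/2 = -1/2
Bivector coeff = -1/2 = -1/2
M^{-1} = -1/2 - 1/2*e12


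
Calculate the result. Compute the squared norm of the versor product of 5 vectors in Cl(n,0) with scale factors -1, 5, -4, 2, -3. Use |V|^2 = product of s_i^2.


Each vector v_i has |v_i|^2 = s_i^2
Squared scales: (-1)^2 = 1, 5^2 = 25, (-4)^2 = 16, 2^2 = 4, (-3)^2 = 9
|V|^2 = 1 * 25 * 16 * 4 * 9
= 14400


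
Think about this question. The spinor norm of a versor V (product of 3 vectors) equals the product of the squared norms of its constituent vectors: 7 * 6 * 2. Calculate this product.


Spinor norm N(V) = |v1|^2 * |v2|^2 * ... * |v3|^2
= 7 * 6 * 2
Running product: 7, 42, 84
N(V) = 84


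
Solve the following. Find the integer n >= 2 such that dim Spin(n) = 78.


dim Spin(n) = dim so(n) = n(n-1)/2.
Solve n(n-1)/2 = 78, i.e. n^2 - n - 156 = 0.
Discriminant = 1 + 8*78 = 625
n = (1 + sqrt(625))/2 = (1 + 25)/2 = 13


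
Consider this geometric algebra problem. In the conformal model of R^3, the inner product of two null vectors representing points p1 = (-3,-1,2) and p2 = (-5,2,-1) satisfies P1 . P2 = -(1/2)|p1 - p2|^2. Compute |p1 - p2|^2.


p1 - p2 = (2, -3, 3)
|p1 - p2|^2 = 2^2 + (-3)^2 + 3^2
= 4 + 9 + 9
= 22


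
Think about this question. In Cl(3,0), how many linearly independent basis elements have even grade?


Even subalgebra dimension = 2^(n-1)
n = 3 + 0 = 3
2^(3 - 1) = 2^2 = 4
Verification: sum of C(3,k) for even k = 1 + 3 = 4
Result = 4


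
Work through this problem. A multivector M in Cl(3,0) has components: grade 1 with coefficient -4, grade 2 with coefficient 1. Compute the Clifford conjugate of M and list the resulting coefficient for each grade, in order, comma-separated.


Clifford conjugate sign for grade k: (-1)^(k(k+1)/2)
Grade 1: (-1)^(1*2/2) = (-1)^1 = -1, coeff -4 -> 4
Grade 2: (-1)^(2*3/2) = (-1)^3 = -1, coeff 1 -> -1
Conjugated coefficients: 4, -1


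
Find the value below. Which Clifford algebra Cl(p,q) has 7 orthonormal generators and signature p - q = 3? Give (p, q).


We need p + q = 7 and p - q = 3.
Adding: 2p = 7 + 3 = 10, so p = 5.
Then q = 7 - 5 = 2.
(p, q) = (5, 2)


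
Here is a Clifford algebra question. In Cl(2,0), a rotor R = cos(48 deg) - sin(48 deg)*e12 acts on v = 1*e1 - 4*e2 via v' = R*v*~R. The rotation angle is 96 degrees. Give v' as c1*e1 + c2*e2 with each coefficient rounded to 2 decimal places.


Rotor R = cos(48deg) - sin(48deg)*e12
Rotation angle theta = 2 * 48 = 96 degrees
v' = R*v*~R rotates v by theta.
cos(96deg) = -0.1045, sin(96deg) = 0.9945
v'_1 = 1*cos(96deg) - (-4)*sin(96deg)
= 1*(-0.1045) - (-4)*0.9945
= 3.87
v'_2 = 1*sin(96deg) + (-4)*cos(96deg)
= 1*0.9945 + (-4)*(-0.1045)
= 1.41
v' = 3.87*e1 + 1.41*e2


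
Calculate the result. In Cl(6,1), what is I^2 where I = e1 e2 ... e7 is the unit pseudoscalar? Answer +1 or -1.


The pseudoscalar I = e1...e_n (product of all n generators) of Cl(p,q) satisfies I^2 = (-1)^(q + n(n-1)/2).
p = 6, q = 1, n = p + q = 7
n(n-1)/2 = 7 * 6 / 2 = 21
Exponent = q + n(n-1)/2 = 1 + 21 = 22
I^2 = (-1)^22 = +1


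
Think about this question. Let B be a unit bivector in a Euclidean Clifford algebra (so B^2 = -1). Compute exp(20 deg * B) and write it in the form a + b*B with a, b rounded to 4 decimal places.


For a unit bivector B with B^2 = -1, the exponential series gives
e^(theta*B) = cos(theta) + sin(theta)*B (the GA analogue of Euler's formula).
theta = 20 degrees = 0.349066 rad
cos(20 deg) = 0.9397
sin(20 deg) = 0.3420
exp(theta*B) = 0.9397 + 0.3420*B


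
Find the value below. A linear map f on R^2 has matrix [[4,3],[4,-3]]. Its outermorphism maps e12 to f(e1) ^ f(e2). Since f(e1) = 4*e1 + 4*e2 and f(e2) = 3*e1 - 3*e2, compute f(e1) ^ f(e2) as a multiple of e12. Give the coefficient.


The outermorphism of a linear map f sends e1^e2 to f(e1)^f(e2).
f(e1) = 4*e1 + 4*e2
f(e2) = 3*e1 - 3*e2
f(e1) ^ f(e2) = (4*e1 + 4*e2) ^ (3*e1 - 3*e2)
= 4*(-3)*e12 + 4*3*e21
= (-12 - 12)*e12
= -24*e12
Coefficient = -24


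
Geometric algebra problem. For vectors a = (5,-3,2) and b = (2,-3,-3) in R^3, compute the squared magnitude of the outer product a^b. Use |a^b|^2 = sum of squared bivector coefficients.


a wedge b = (a1*b2 - a2*b1)*e12 + (a1*b3 - a3*b1)*e13 + (a2*b3 - a3*b2)*e23
e12 coeff: 5*(-3) - (-3)*2 = -15 - (-6) = -9
e13 coeff: 5*(-3) - 2*2 = -15 - 4 = -19
e23 coeff: (-3)*(-3) - 2*(-3) = 9 - (-6) = 15
|a wedge b|^2 = (-9)^2 + (-19)^2 + 15^2
= 81 + 361 + 225
= 667


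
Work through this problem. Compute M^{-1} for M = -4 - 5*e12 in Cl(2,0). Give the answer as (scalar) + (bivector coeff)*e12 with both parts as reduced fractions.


M = -4 - 5*e12, where e12^2 = -1.
Since M commutes with its reverse ~M = a - b*e12, M * ~M = a^2 - b^2*e12^2 = a^2 + b^2.
So M^{-1} = ~M / (a^2 + b^2) = (a - b*e12)/(a^2 + b^2).
a^2 + b^2 = 16 + 25 = 41
Scalar part = -4/41 = -4/41
Bivector coeff = 5/41 = 5/41
M^{-1} = -4/41 + 5/41*e12


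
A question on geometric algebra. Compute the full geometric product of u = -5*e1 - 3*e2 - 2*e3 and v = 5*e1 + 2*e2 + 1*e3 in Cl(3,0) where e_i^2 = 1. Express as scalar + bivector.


In Cl(3,0): e_i^2 = 1, e_ie_j = -e_je_i for i != j.
Scalar part = u . v = (-5)*5 + (-3)*2 + (-2)*1
= -25 + (-6) + (-2) = -33
e12 coeff = (-5)*2 - (-3)*5 = -10 - (-15) = 5
e13 coeff = (-5)*1 - (-2)*5 = -5 - (-10) = 5
e23 coeff = (-3)*1 - (-2)*2 = -3 - (-4) = 1
uv = -33 + 5*e12 + 5*e13 + 1*e23


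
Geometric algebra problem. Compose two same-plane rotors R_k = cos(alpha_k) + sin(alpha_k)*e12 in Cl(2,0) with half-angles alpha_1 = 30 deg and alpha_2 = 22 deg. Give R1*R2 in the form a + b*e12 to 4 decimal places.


Same-plane rotors commute and their half-angles add:
R1*R2 = cos(a1 + a2) + sin(a1 + a2)*e12.
a1 + a2 = 30 + 22 = 52 deg
cos(52 deg) = 0.6157
sin(52 deg) = 0.7880
R1*R2 = 0.6157 + 0.7880*e12


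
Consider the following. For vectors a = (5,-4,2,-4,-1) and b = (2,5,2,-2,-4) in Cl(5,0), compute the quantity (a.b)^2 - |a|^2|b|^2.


a . b = 5*2 + (-4)*5 + 2*2 + (-4)*(-2) + (-1)*(-4)
= 10 + (-20) + 4 + 8 + 4 = 6
|a|^2 = 5^2 + (-4)^2 + 2^2 + (-4)^2 + (-1)^2 = 62
|b|^2 = 2^2 + 5^2 + 2^2 + (-2)^2 + (-4)^2 = 53
(a.b)^2 = 6^2 = 36
|a|^2 * |b|^2 = 62 * 53 = 3286
Result = 36 - 3286 = -3250


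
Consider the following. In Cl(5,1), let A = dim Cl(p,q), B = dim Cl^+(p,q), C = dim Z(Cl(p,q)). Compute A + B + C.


n = 5 + 1 = 6
Total dim = 2^6 = 64
Even subalgebra dim = 2^5 = 32
n is even, so center dim = 1
Sum = 64 + 32 + 1 = 97


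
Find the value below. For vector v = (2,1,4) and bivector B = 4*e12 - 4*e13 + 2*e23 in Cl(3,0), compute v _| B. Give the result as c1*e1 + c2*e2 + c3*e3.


Left contraction v _| B = <vB>_1 (grade-1 part of the geometric product vB).
Using e1_|e12 = e2, e2_|e12 = -e1, e1_|e13 = e3, e3_|e13 = -e1, e2_|e23 = e3, e3_|e23 = -e2:
e1 coeff: -v2*b12 - v3*b13 = -(1)*(4) - (4)*(-4) = 12
e2 coeff: v1*b12 - v3*b23 = (2)*(4) - (4)*(2) = 0
e3 coeff: v1*b13 + v2*b23 = (2)*(-4) + (1)*(2) = -6
v _| B = 12*e1 + 0*e2 - 6*e3


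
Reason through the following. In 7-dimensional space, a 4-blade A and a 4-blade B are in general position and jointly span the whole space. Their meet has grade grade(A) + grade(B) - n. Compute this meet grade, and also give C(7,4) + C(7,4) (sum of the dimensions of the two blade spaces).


Meet grade = grade(A) + grade(B) - n
= 4 + 4 - 7 = 1
C(7,4) = 35
C(7,4) = 35
dim_A + dim_B = 35 + 35 = 70


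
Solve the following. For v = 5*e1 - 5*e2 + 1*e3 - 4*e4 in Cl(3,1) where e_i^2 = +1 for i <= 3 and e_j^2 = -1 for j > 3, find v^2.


v^2 = sum of c_i^2 * e_i^2
Positive signature terms (e_i^2 = +1): 5^2 + (-5)^2 + 1^2 = 51
Negative signature terms (e_j^2 = -1): (-4)^2 = 16
v^2 = 51 - 16 = 35


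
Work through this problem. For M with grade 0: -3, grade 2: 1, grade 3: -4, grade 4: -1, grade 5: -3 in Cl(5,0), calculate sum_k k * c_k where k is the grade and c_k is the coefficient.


Grade-weighted sum = sum of grade_k * coefficient_k
0*(-3) = 0
2*1 = 2
3*(-4) = -12
4*(-1) = -4
5*(-3) = -15
Total = 0 + 2 + (-12) + (-4) + (-15) = -29


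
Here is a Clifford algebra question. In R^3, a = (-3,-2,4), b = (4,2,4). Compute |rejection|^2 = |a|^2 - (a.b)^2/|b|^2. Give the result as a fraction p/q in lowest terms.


|a|^2 = (-3)^2 + (-2)^2 + 4^2 = 29
|b|^2 = 4^2 + 2^2 + 4^2 = 36
a . b = (-3)*4 + (-2)*2 + 4*4 = 0
(a.b)^2 = 0^2 = 0
|rej|^2 = 29 - 0/36
= (1044 - 0)/36
= 1044/36
In lowest terms: 29/1


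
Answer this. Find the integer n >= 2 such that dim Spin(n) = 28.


dim Spin(n) = dim so(n) = n(n-1)/2.
Solve n(n-1)/2 = 28, i.e. n^2 - n - 56 = 0.
Discriminant = 1 + 8*28 = 225
n = (1 + sqrt(225))/2 = (1 + 15)/2 = 8


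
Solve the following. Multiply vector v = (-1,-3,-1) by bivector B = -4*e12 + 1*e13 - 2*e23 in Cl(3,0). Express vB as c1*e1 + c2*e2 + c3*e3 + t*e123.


vB has grade-1 (vector) and grade-3 (trivector) parts: vB = (v _| B) + (v ^ B).
Vector part <vB>_1:
  e1: -v2*b12 - v3*b13 = -(-3)*(-4) - (-1)*(1) = -11
  e2: v1*b12 - v3*b23 = (-1)*(-4) - (-1)*(-2) = 2
  e3: v1*b13 + v2*b23 = (-1)*(1) + (-3)*(-2) = 5
Trivector part <vB>_3:
  e123: v1*b23 - v2*b13 + v3*b12 = (-1)*(-2) - (-3)*(1) + (-1)*(-4) = 9
vB = -11*e1 + 2*e2 + 5*e3 + 9*e123


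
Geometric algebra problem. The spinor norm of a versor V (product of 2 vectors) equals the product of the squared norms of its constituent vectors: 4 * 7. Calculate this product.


Spinor norm N(V) = |v1|^2 * |v2|^2 * ... * |v2|^2
= 4 * 7
Running product: 4, 28
N(V) = 28


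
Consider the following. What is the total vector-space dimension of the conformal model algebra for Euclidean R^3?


The conformal model of R^3 uses Cl(4,1): the 3 Euclidean generators plus two extra orthogonal generators e+ (e+^2 = +1) and e- (e-^2 = -1), from which the null vectors e0, einf are built.
Number of generators m = 3 + 2 = 5.
dim Cl(p,q) = 2^m = 2^5 = 32


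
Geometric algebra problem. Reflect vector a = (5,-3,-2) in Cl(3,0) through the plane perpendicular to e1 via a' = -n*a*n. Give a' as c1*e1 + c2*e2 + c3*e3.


Reflection formula: a' = -n*a*n, with n = e1 (unit vector, n^2 = 1).
For reflection through hyperplane perp to e1:
The component along e1 flips sign, others stay.
a = (5, -3, -2)
a' = (-5, -3, -2)
a' = -5*e1 - 3*e2 - 2*e3


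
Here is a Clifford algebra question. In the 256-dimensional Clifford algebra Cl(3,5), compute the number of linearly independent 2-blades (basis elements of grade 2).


Number of grade-k basis blades in Cl(p,q) with n = p + q is C(n, k).
n = 3 + 5 = 8
C(8, 2) = 8! / (2! * 6!)
= 40320 / (2 * 720)
= 28


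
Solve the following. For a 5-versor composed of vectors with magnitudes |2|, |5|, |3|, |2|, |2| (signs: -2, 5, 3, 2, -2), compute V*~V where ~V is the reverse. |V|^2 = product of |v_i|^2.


Each vector v_i has |v_i|^2 = s_i^2
Squared scales: (-2)^2 = 4, 5^2 = 25, 3^2 = 9, 2^2 = 4, (-2)^2 = 4
|V|^2 = 4 * 25 * 9 * 4 * 4
= 14400


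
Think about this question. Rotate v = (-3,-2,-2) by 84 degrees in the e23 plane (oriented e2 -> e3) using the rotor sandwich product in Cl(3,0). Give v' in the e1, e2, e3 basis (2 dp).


Rotor R = cos(42deg) - sin(42deg)*e23
Rotation angle theta = 2 * 42 = 84 degrees in the e23 plane (e2 -> e3).
The component perpendicular to the plane (e1) is invariant: v'_1 = v1 = -3.00
cos(84deg) = 0.1045, sin(84deg) = 0.9945
v'_2 = v2*cos(theta) - v3*sin(theta) = -2*0.1045 - (-2)*0.9945 = 1.78
v'_3 = v2*sin(theta) + v3*cos(theta) = -2*0.9945 + (-2)*0.1045 = -2.20
v' = -3.00*e1 + 1.78*e2 - 2.20*e3


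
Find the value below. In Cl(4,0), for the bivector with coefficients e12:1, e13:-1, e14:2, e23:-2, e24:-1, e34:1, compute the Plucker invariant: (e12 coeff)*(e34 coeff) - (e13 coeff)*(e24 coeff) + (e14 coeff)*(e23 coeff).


Plucker relation: af - be + cd
a*f = 1*1 = 1
b*e = (-1)*(-1) = 1
c*d = 2*(-2) = -4
af - be + cd = 1 - 1 + (-4)
= -4


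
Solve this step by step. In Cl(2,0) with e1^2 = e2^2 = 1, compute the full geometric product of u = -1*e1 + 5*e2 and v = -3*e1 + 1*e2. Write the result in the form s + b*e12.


Expand: (-1*e1 + 5*e2)(-3*e1 + 1*e2)
= (-1)*(-3)*e1e1 + (-1)*1*e1e2 + 5*(-3)*e2e1 + 5*1*e2e2
Using e1^2 = e2^2 = 1, e2e1 = -e1e2:
Scalar part s = (-1)*(-3) + 5*1 = 3 + 5 = 8
Bivector part b = (-1)*1 - 5*(-3) = -1 - (-15) = 14
uv = 8 + 14*e12


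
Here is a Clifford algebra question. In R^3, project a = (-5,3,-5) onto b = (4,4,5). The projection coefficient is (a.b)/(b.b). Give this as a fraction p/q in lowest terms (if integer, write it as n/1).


Projection coefficient = (a . b) / (b . b)
a . b = (-5)*4 + 3*4 + (-5)*5
= -20 + 12 + (-25) = -33
b . b = 4^2 + 4^2 + 5^2
= 16 + 16 + 25 = 57
Coefficient = -33/57
In lowest terms: -11/19


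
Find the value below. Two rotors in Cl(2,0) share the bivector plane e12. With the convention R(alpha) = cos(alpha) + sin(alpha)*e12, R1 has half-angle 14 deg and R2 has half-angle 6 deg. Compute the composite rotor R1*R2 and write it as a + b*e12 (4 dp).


Same-plane rotors commute and their half-angles add:
R1*R2 = cos(a1 + a2) + sin(a1 + a2)*e12.
a1 + a2 = 14 + 6 = 20 deg
cos(20 deg) = 0.9397
sin(20 deg) = 0.3420
R1*R2 = 0.9397 + 0.3420*e12


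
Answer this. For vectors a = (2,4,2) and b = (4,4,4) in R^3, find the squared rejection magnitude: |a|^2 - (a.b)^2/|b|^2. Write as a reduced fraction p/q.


|a|^2 = 2^2 + 4^2 + 2^2 = 24
|b|^2 = 4^2 + 4^2 + 4^2 = 48
a . b = 2*4 + 4*4 + 2*4 = 32
(a.b)^2 = 32^2 = 1024
|rej|^2 = 24 - 1024/48
= (1152 - 1024)/48
= 128/48
In lowest terms: 8/3
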